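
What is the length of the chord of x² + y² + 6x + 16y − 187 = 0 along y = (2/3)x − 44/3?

8√13

The distance from (−3, −8) to the line is 26/√13, and r² = 260.
Chord = 2√(r² − d²) = 2·√(208) = 8√13.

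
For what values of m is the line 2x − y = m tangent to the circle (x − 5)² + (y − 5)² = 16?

m = 5 ± 4√5

For a tangent, require d(centre, line) = r = 4.
|2·5 − 1·5 − m| / √5 = 4
|m − (5)| = 4√5.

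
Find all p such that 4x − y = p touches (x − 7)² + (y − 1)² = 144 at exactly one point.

Tangency holds when the distance from the centre (7, 1) to the line equals the radius 12:
|4·7 − 1·1 − p| / √17 = 12
|p − (27)| = 12√17.

p = 27 ± 12√17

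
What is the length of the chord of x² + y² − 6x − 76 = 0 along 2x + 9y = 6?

Express y = (6 − 2x)/9 and substitute into the circle:
85x² − 510x − 6120 = 0  ⟹  x² − 6x − 72 = 0
x = 12 or x = −6, giving (12, −2) and (−6, 2).
|(12, −2) − (−6, 2)| = √((18)² + (−4)²) = 2√85.

2√85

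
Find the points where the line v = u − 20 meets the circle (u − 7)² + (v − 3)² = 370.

(4, −16) and (26, 6)

Substitute v = u − 20:
2u² − 60u + 208 = 0  ⟹  u² − 30u + 104 = 0
u = 26 or u = 4, giving (26, 6) and (4, −16).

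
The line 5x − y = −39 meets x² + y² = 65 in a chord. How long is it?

√26

Substitute y = 5x + 39:
26x² + 390x + 1456 = 0  ⟹  x² + 15x + 56 = 0
x = −7 or x = −8, giving (−7, 4) and (−8, −1).
|(−7, 4) − (−8, −1)| = √((1)² + (5)²) = √26.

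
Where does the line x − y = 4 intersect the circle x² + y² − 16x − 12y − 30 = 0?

Express y = x − 4 and substitute into the circle:
2x² − 36x + 34 = 0  ⟹  x² − 18x + 17 = 0
x = 17 or x = 1, giving (17, 13) and (1, −3).

(1, −3) and (17, 13)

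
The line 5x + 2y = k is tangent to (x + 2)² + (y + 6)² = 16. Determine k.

Tangency holds when the distance from the centre (−2, −6) to the line equals the radius 4:
|5·(−2) + 2·(−6) − k| / √29 = 4
|k − (−22)| = 4√29.

k = −22 ± 4√29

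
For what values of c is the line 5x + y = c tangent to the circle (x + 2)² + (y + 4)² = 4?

For a tangent, require d(centre, line) = r = 2.
|5·(−2) + 1·(−4) − c| / √26 = 2
|c − (−14)| = 2√26.

c = −14 ± 2√26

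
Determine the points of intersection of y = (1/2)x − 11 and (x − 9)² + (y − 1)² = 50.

(10, −6) and (14, −4)

Express y = (−22 + x)/2 and substitute into the circle:
5x² − 120x + 700 = 0  ⟹  x² − 24x + 140 = 0
x = 14 or x = 10, giving (14, −4) and (10, −6).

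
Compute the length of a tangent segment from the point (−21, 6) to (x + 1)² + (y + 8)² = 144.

2√113

With centre O = (−1, −8), |OP|² = 596 and r² = 144.
By the tangent–radius right angle, tangent length = √(|PO|² − r²) = √452 = 2√113.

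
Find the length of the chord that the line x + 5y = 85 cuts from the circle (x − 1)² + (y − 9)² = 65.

Substitute y = (85 − x)/5:
26x² − 130x = 0  ⟹  x² − 5x = 0
x = 5 or x = 0, giving (5, 16) and (0, 17).
|(5, 16) − (0, 17)| = √((5)² + (−1)²) = √26.

√26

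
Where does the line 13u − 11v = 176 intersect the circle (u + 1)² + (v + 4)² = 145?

(0, −16) and (11, −3)

Express v = (−176 + 13u)/11 and substitute into the circle:
290u² − 3190u = 0  ⟹  u² − 11u = 0
u = 11 or u = 0, giving (11, −3) and (0, −16).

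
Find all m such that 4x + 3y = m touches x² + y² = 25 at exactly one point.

m = −25 or m = 25

The line touches the circle iff its distance from (0, 0) is 5:
|4·0 + 3·0 − m| / √25 = 5
|m| = 5·5, so m = 25 or m = −25.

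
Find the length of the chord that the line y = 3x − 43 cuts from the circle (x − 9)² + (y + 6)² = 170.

8√10

Centre (9, −6), r² = 170. Perpendicular distance d from centre to line = |−10| / √10 = 10/√10.
Chord = 2√(r² − d²) = 2·√(160) = 8√10.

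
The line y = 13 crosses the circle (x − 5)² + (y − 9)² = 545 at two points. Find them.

(−18, 13) and (28, 13)

Substitute y = 13:
x² − 10x − 504 = 0
x = 28 or x = −18, giving (28, 13) and (−18, 13).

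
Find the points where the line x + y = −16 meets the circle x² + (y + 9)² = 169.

Substitute y = −x − 16:
2x² + 14x − 120 = 0  ⟹  x² + 7x − 60 = 0
x = 5 or x = −12, giving (5, −21) and (−12, −4).

(−12, −4) and (5, −21)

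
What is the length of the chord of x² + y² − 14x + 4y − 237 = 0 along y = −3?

Centre (7, −2), r² = 290. Perpendicular distance d from centre to line = |1| / √1 = 1.
Half the chord is √(r² − d²) = √(289), so the full chord is 34.

34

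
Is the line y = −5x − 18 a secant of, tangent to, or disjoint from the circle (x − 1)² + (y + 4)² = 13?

disjoint

d² = (5·1 + 1·(−4) − (−18))²/26 = 361/26; r² = 13.
Since d² > r², the line lies outside the circle.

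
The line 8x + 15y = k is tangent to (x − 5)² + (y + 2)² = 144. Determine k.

k = −194 or k = 214

The line touches the circle iff its distance from (5, −2) is 12:
|8·5 + 15·(−2) − k| / √289 = 12
|k − (10)| = 12·17, so k = 214 or k = −194.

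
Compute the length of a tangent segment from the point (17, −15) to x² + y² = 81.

With centre O = (0, 0), |OP|² = 514 and r² = 81.
By the tangent–radius right angle, tangent length = √(|PO|² − r²) = √433.

√433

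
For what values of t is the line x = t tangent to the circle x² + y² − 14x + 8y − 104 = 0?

t = −6 or t = 20

For a tangent, require d(centre, line) = r = 13.
|1·7 + 0·(−4) − t| / √1 = 13
|t − (7)| = 13, so t = 20 or t = −6.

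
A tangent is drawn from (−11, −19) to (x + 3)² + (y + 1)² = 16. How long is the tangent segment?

Centre (−3, −1), r² = 16. |PO|² = (−8)² + (−18)² = 388.
The tangent meets the radius at right angles, so tangent² = |PO|² − r² = 388 − 16 = 372.

2√93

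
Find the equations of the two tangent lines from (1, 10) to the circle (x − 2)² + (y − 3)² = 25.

3x + 4y = 43 and 4x − 3y = −26

A line y − (10) = m(x − (1)) is tangent when its distance from (2, 3) is 5:
(1m − (−7))² = 25(m² + 1)
12m² − 7m − 12 = 0, so m = −3/4 or m = 4/3.
Through (1, 10) these give 3x + 4y = 43 and 4x − 3y = −26.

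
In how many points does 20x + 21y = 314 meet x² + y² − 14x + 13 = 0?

Centre (7, 0), r² = 36. Distance² from centre to line = (−174)²/841 = 36.
Since d² = r², the line is tangent.

1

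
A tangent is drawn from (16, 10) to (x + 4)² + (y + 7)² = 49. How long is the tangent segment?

The centre is (−4, −7) and r = 7. The square of the distance from P to the centre is 400 + 289 = 689.
By the tangent–radius right angle, tangent length = √(|PO|² − r²) = √640 = 8√10.

8√10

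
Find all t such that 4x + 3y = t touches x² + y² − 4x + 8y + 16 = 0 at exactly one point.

t = −14 or t = 6

Tangency holds when the distance from the centre (2, −4) to the line equals the radius 2:
|4·2 + 3·(−4) − t| / √25 = 2
|t − (−4)| = 2·5, so t = 6 or t = −14.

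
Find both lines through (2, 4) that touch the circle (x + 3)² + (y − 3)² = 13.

2x + 3y = 16 and 3x − 2y = −2

Write the tangent as mx − y + (4 − m·(2)) = 0 and set its distance from the centre to √13:
[m·(−5) − (−1)]² = 13(m² + 1)
6m² − 5m − 6 = 0, so m = −2/3 or m = 3/2.
With m = −2/3: 2x + 3y = 16. With m = 3/2: 3x − 2y = −2.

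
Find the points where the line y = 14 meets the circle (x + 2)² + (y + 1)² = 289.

(−10, 14) and (6, 14)

Express y = 14 and substitute into the circle:
x² + 4x − 60 = 0
x = 6 or x = −10, giving (6, 14) and (−10, 14).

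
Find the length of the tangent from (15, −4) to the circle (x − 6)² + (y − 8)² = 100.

Centre (6, 8), r² = 100. |PO|² = (9)² + (−12)² = 225.
Power of the point: PT² = |PO|² − r² = 125, so PT = 5√5.

5√5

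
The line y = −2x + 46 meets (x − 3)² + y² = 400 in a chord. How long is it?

The distance from (3, 0) to the line is 40/√5, and r² = 400.
Half the chord is √(r² − d²) = √(80), so the full chord is 8√5.

8√5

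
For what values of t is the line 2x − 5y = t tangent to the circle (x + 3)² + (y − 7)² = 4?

t = −41 ± 2√29

For a tangent, require d(centre, line) = r = 2.
|2·(−3) − 5·7 − t| / √29 = 2
|t − (−41)| = 2√29.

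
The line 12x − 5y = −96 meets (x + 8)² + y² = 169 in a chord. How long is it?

26

Substitute y = (96 + 12x)/5:
169x² + 2704x + 6591 = 0  ⟹  x² + 16x + 39 = 0
x = −3 or x = −13, giving (−3, 12) and (−13, −12).
Chord length = distance between (−3, 12) and (−13, −12) = √676 = 26.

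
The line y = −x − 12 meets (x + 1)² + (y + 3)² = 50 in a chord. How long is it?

Express y = −x − 12 and substitute into the circle:
2x² + 20x + 32 = 0  ⟹  x² + 10x + 16 = 0
x = −2 or x = −8, giving (−2, −10) and (−8, −4).
|(−2, −10) − (−8, −4)| = √((6)² + (−6)²) = 6√2.

6√2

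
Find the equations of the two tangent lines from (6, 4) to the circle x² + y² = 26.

x + 5y = 26 and 5x − y = 26

Write the tangent as mx − y + (4 − m·(6)) = 0 and set its distance from the centre to √26:
(−6m − (−4))² = 26(m² + 1)
5m² − 24m − 5 = 0, so m = −1/5 or m = 5.
With m = −1/5: x + 5y = 26. With m = 5: 5x − y = 26.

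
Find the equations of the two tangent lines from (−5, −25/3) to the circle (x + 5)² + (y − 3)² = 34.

Let a tangent through (−5, −25/3) have slope m. Its distance from (−5, 3) must equal √34:
(0m − (34/3))² = 34(m² + 1)
9m² − 25 = 0, so m = 5/3 or m = −5/3.
With m = 5/3: 5x − 3y = 0. With m = −5/3: 5x + 3y = −50.

5x − 3y = 0 and 5x + 3y = −50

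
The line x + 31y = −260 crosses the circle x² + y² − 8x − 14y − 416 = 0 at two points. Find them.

(−12, −8) and (19, −9)

From the line, y = (−260 − x)/31. Substituting:
962x² − 6734x − 219336 = 0  ⟹  x² − 7x − 228 = 0
x = 19 or x = −12, giving (19, −9) and (−12, −8).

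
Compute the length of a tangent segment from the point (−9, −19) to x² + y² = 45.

√397

With centre O = (0, 0), |OP|² = 442 and r² = 45.
By the tangent–radius right angle, tangent length = √(|PO|² − r²) = √397.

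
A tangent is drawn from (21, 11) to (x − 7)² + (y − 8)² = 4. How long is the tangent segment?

√201

With centre O = (7, 8), |OP|² = 205 and r² = 4.
Power of the point: PT² = |PO|² − r² = 201, so PT = √201.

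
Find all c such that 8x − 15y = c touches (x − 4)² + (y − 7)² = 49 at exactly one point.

Tangency holds when the distance from the centre (4, 7) to the line equals the radius 7:
|8·4 − 15·7 − c| / √289 = 7
|c − (−73)| = 7·17, so c = 46 or c = −192.

c = −192 or c = 46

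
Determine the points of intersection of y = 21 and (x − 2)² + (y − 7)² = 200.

(0, 21) and (4, 21)

From the line, y = 21. Substituting:
x² − 4x = 0
x = 4 or x = 0, giving (4, 21) and (0, 21).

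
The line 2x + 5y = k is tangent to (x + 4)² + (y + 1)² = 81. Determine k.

For a tangent, require d(centre, line) = r = 9.
|2·(−4) + 5·(−1) − k| / √29 = 9
|k − (−13)| = 9√29.

k = −13 ± 9√29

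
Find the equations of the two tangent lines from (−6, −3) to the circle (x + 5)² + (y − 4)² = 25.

A line y − (−3) = m(x − (−6)) is tangent when its distance from (−5, 4) is 5:
[m·(1) − (7)]² = 25(m² + 1)
12m² + 7m − 12 = 0, so m = −4/3 or m = 3/4.
Through (−6, −3) these give 4x + 3y = −33 and 3x − 4y = −6.

4x + 3y = −33 and 3x − 4y = −6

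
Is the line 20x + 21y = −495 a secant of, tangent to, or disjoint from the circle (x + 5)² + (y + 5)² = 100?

Substituting the line into the circle gives 841x² + 20010x + 119025 = 0.
Δ = 400400100 − 400400100 = 0.
A repeated root: the line is tangent.

tangent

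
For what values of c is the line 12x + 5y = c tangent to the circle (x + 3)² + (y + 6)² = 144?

c = −222 or c = 90

Tangency holds when the distance from the centre (−3, −6) to the line equals the radius 12:
|12·(−3) + 5·(−6) − c| / √169 = 12
|c − (−66)| = 12·13, so c = 90 or c = −222.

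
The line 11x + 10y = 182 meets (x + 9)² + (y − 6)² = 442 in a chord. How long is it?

Centre (−9, 6), r² = 442. Perpendicular distance d from centre to line = |−221| / √221 = 221/√221.
Chord = 2√(r² − d²) = 2·√(221) = 2√221.

2√221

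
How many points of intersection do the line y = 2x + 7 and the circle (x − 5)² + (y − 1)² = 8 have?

d² = (2·5 − 1·1 − (−7))²/5 = 256/5; r² = 8.
Since d² > r², the line lies outside the circle.

0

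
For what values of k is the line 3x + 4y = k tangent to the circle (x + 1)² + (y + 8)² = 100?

The line touches the circle iff its distance from (−1, −8) is 10:
|3·(−1) + 4·(−8) − k| / √25 = 10
|k − (−35)| = 10·5, so k = 15 or k = −85.

k = −85 or k = 15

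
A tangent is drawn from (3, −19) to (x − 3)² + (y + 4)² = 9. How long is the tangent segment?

6√6

Centre (3, −4), r² = 9. |PO|² = (0)² + (−15)² = 225.
The tangent meets the radius at right angles, so tangent² = |PO|² − r² = 225 − 9 = 216.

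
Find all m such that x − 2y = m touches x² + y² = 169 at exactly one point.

Tangency holds when the distance from the centre (0, 0) to the line equals the radius 13:
|1·0 − 2·0 − m| / √5 = 13
|m| = 13√5.

m = ±13√5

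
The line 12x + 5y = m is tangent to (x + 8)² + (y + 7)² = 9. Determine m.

Tangency holds when the distance from the centre (−8, −7) to the line equals the radius 3:
|12·(−8) + 5·(−7) − m| / √169 = 3
|m − (−131)| = 3·13, so m = −92 or m = −170.

m = −170 or m = −92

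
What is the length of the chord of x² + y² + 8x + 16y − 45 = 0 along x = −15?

4

The line gives x = −15. Substituting into the circle:
y² + 16y + 60 = 0
y = −6 or y = −10, giving (−15, −6) and (−15, −10).
Chord length = distance between (−15, −6) and (−15, −10) = √16 = 4.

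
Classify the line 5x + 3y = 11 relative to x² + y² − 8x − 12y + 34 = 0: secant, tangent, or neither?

Substituting the line into the circle gives 34x² − 2x + 31 = 0.
Discriminant = (−2)² − 4·34·(31) = −4212 < 0.
No real roots: the line does not meet the circle.

neither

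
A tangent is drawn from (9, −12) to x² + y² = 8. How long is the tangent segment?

The centre is (0, 0) and r = 2√2. The square of the distance from P to the centre is 81 + 144 = 225.
By the tangent–radius right angle, tangent length = √(|PO|² − r²) = √217.

√217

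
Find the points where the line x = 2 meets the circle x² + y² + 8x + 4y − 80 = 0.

(2, −10) and (2, 6)

The line gives x = 2. Substituting into the circle:
y² + 4y − 60 = 0
y = 6 or y = −10, giving (2, 6) and (2, −10).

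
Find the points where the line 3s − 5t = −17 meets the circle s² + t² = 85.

Express t = (17 + 3s)/5 and substitute into the circle:
34s² + 102s − 1836 = 0  ⟹  s² + 3s − 54 = 0
s = 6 or s = −9, giving (6, 7) and (−9, −2).

(−9, −2) and (6, 7)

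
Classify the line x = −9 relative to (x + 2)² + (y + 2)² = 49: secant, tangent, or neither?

Substituting the line into the circle gives y² + 4y + 4 = 0.
Discriminant = (4)² − 4·1·(4) = 0.
A repeated root: the line is tangent.

tangent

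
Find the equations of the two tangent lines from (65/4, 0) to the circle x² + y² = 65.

Let a tangent through (65/4, 0) have slope m. Its distance from (0, 0) must equal √65:
[m·(−65/4) − (0)]² = 65(m² + 1)
49m² − 16 = 0, so m = −4/7 or m = 4/7.
With m = −4/7: 4x + 7y = 65. With m = 4/7: 4x − 7y = 65.

4x + 7y = 65 and 4x − 7y = 65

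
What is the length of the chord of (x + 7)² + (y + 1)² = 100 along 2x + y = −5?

From the line, y = −2x − 5. Substituting:
5x² + 30x − 35 = 0  ⟹  x² + 6x − 7 = 0
x = 1 or x = −7, giving (1, −7) and (−7, 9).
|(1, −7) − (−7, 9)| = √((8)² + (−16)²) = 8√5.

8√5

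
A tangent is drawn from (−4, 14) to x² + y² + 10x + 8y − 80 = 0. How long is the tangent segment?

With centre O = (−5, −4), |OP|² = 325 and r² = 121.
The tangent meets the radius at right angles, so tangent² = |PO|² − r² = 325 − 121 = 204.

2√51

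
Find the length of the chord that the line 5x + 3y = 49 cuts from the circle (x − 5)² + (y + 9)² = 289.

5√34

The distance from (5, −9) to the line is 51/√34, and r² = 289.
Half the chord is √(r² − d²) = √(425/2), so the full chord is 5√34.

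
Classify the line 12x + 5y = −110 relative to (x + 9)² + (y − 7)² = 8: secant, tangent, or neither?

d² = (12·(−9) + 5·7 − (−110))²/169 = 1369/169; r² = 8.
Since d² > r², the line lies outside the circle.

neither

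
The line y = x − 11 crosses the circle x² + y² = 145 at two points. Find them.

(−1, −12) and (12, 1)

From the line, y = x − 11. Substituting:
2x² − 22x − 24 = 0  ⟹  x² − 11x − 12 = 0
x = 12 or x = −1, giving (12, 1) and (−1, −12).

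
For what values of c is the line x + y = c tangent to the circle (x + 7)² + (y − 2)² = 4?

c = −5 ± 2√2

The line touches the circle iff its distance from (−7, 2) is 2:
|1·(−7) + 1·2 − c| / √2 = 2
|c − (−5)| = 2√2.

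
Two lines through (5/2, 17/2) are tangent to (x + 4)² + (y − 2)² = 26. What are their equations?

x − 5y = −40 and 5x − y = 4

Write the tangent as mx − y + (17/2 − m·(5/2)) = 0 and set its distance from the centre to √26:
[m·(−13/2) − (−13/2)]² = 26(m² + 1)
5m² − 26m + 5 = 0, so m = 1/5 or m = 5.
Through (5/2, 17/2) these give x − 5y = −40 and 5x − y = 4.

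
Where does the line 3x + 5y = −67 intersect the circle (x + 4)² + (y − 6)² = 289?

From the line, y = (−67 − 3x)/5. Substituting:
34x² + 782x + 2584 = 0  ⟹  x² + 23x + 76 = 0
x = −4 or x = −19, giving (−4, −11) and (−19, −2).

(−19, −2) and (−4, −11)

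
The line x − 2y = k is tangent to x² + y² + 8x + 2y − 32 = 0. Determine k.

k = −2 ± 7√5

The line touches the circle iff its distance from (−4, −1) is 7:
|1·(−4) − 2·(−1) − k| / √5 = 7
|k − (−2)| = 7√5.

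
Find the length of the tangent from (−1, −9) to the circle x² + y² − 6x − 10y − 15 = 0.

√163

With centre O = (3, 5), |OP|² = 212 and r² = 49.
Power of the point: PT² = |PO|² − r² = 163, so PT = √163.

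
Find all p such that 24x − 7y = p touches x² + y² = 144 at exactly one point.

p = −300 or p = 300

For a tangent, require d(centre, line) = r = 12.
|24·0 − 7·0 − p| / √625 = 12
|p| = 12·25, so p = 300 or p = −300.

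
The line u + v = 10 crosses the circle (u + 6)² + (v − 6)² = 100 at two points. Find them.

From the line, v = −u + 10. Substituting:
2u² + 4u − 48 = 0  ⟹  u² + 2u − 24 = 0
u = 4 or u = −6, giving (4, 6) and (−6, 16).

(−6, 16) and (4, 6)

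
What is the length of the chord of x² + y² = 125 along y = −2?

22

Express y = −2 and substitute into the circle:
x² − 121 = 0
x = 11 or x = −11, giving (11, −2) and (−11, −2).
Chord length = distance between (11, −2) and (−11, −2) = √484 = 22.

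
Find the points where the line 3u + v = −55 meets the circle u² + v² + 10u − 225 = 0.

(−20, 5) and (−14, −13)

From the line, v = −3u − 55. Substituting:
10u² + 340u + 2800 = 0  ⟹  u² + 34u + 280 = 0
u = −14 or u = −20, giving (−14, −13) and (−20, 5).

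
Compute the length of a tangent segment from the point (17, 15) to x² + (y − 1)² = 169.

2√79

Centre (0, 1), r² = 169. |PO|² = (17)² + (14)² = 485.
Power of the point: PT² = |PO|² − r² = 316, so PT = 2√79.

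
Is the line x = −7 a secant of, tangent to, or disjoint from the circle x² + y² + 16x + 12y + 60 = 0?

d² = (1·(−8) + 0·(−6) − (−7))² = 1; r² = 40.
Since d² < r², the line cuts the circle twice.

secant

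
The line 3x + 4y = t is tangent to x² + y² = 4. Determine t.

Tangency holds when the distance from the centre (0, 0) to the line equals the radius 2:
|3·0 + 4·0 − t| / √25 = 2
|t| = 2·5, so t = 10 or t = −10.

t = −10 or t = 10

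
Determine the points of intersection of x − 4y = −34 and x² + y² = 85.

Substitute y = (34 + x)/4:
17x² + 68x − 204 = 0  ⟹  x² + 4x − 12 = 0
x = 2 or x = −6, giving (2, 9) and (−6, 7).

(−6, 7) and (2, 9)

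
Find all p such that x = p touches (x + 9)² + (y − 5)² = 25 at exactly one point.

p = −14 or p = −4

Tangency holds when the distance from the centre (−9, 5) to the line equals the radius 5:
|1·(−9) + 0·5 − p| / √1 = 5
|p − (−9)| = 5, so p = −4 or p = −14.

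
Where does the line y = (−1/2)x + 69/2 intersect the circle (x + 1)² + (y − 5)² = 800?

(3, 33) and (19, 25)

Express y = (69 − x)/2 and substitute into the circle:
5x² − 110x + 285 = 0  ⟹  x² − 22x + 57 = 0
x = 19 or x = 3, giving (19, 25) and (3, 33).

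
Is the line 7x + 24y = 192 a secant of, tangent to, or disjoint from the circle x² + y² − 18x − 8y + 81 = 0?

secant

Substituting the line into the circle gives 625x² − 11712x + 46656 = 0.
Δ = 137170944 − 116640000 = 20530944.
Two real roots: the line is a secant.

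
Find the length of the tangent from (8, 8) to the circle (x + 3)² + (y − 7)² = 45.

√77

Centre (−3, 7), r² = 45. |PO|² = (11)² + (1)² = 122.
By the tangent–radius right angle, tangent length = √(|PO|² − r²) = √77.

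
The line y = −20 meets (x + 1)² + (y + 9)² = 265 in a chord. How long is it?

24

The distance from (−1, −9) to the line is 11, and r² = 265.
Chord = 2√(r² − d²) = 2·√(144) = 24.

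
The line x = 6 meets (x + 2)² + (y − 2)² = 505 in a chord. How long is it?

The line gives x = 6. Substituting into the circle:
y² − 4y − 437 = 0
y = 23 or y = −19, giving (6, 23) and (6, −19).
|(6, 23) − (6, −19)| = √((0)² + (42)²) = 42.

42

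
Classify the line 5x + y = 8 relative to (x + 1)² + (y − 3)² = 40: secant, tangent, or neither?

Centre (−1, 3), r² = 40. Distance² from centre to line = (−10)²/26 = 50/13.
Since d² < r², the line cuts the circle twice.

secant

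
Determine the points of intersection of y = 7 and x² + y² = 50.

Express y = 7 and substitute into the circle:
x² − 1 = 0
x = 1 or x = −1, giving (1, 7) and (−1, 7).

(−1, 7) and (1, 7)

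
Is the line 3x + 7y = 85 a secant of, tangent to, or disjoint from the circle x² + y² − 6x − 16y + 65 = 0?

secant

Substituting the line into the circle gives 58x² − 468x + 890 = 0.
Discriminant = (−468)² − 4·58·(890) = 12544 > 0.
Two real roots: the line is a secant.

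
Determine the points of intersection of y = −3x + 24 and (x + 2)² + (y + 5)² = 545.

(2, 18) and (15, −21)

Express y = −3x + 24 and substitute into the circle:
10x² − 170x + 300 = 0  ⟹  x² − 17x + 30 = 0
x = 15 or x = 2, giving (15, −21) and (2, 18).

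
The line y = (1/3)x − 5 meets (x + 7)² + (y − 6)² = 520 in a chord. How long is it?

12√10

Centre (−7, 6), r² = 520. Perpendicular distance d from centre to line = |−40| / √10 = 40/√10.
Half the chord is √(r² − d²) = √(360), so the full chord is 12√10.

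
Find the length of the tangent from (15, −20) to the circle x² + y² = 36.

With centre O = (0, 0), |OP|² = 625 and r² = 36.
By the tangent–radius right angle, tangent length = √(|PO|² − r²) = √589.

√589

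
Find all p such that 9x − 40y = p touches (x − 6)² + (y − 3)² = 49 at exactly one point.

The line touches the circle iff its distance from (6, 3) is 7:
|9·6 − 40·3 − p| / √1681 = 7
|p − (−66)| = 7·41, so p = 221 or p = −353.

p = −353 or p = 221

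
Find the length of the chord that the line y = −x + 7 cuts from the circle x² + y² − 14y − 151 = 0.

20√2

Express y = −x + 7 and substitute into the circle:
2x² − 200 = 0  ⟹  x² − 100 = 0
x = 10 or x = −10, giving (10, −3) and (−10, 17).
|(10, −3) − (−10, 17)| = √((20)² + (−20)²) = 20√2.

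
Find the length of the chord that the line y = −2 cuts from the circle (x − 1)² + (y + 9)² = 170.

Centre (1, −9), r² = 170. Perpendicular distance d from centre to line = |−7| / √1 = 7.
Chord = 2√(r² − d²) = 2·√(121) = 22.

22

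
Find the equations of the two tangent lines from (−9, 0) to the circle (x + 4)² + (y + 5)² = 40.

A line y − (0) = m(x − (−9)) is tangent when its distance from (−4, −5) is 2√10:
(5m − (−5))² = 40(m² + 1)
3m² − 10m + 3 = 0, so m = 1/3 or m = 3.
With m = 1/3: x − 3y = −9. With m = 3: 3x − y = −27.

x − 3y = −9 and 3x − y = −27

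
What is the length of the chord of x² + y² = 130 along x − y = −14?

8√2

From the line, y = x + 14. Substituting:
2x² + 28x + 66 = 0  ⟹  x² + 14x + 33 = 0
x = −3 or x = −11, giving (−3, 11) and (−11, 3).
|(−3, 11) − (−11, 3)| = √((8)² + (8)²) = 8√2.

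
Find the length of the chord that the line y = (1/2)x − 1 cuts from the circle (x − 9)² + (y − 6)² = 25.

Centre (9, 6), r² = 25. Perpendicular distance d from centre to line = |−5| / √5 = 5/√5.
Half the chord is √(r² − d²) = √(20), so the full chord is 4√5.

4√5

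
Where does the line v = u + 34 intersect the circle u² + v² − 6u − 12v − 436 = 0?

(−13, 21) and (−12, 22)

From the line, v = u + 34. Substituting:
2u² + 50u + 312 = 0  ⟹  u² + 25u + 156 = 0
u = −12 or u = −13, giving (−12, 22) and (−13, 21).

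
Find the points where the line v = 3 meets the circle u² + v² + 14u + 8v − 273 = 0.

Express v = 3 and substitute into the circle:
u² + 14u − 240 = 0
u = 10 or u = −24, giving (10, 3) and (−24, 3).

(−24, 3) and (10, 3)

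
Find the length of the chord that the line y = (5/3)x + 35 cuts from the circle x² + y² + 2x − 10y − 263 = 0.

Express y = (105 + 5x)/3 and substitute into the circle:
34x² + 918x + 5508 = 0  ⟹  x² + 27x + 162 = 0
x = −9 or x = −18, giving (−9, 20) and (−18, 5).
Chord length = distance between (−9, 20) and (−18, 5) = √306 = 3√34.

3√34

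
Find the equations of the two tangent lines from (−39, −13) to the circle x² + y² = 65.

Write the tangent as mx − y + (−13 − m·(−39)) = 0 and set its distance from the centre to √65:
(39m − (13))² = 65(m² + 1)
56m² − 39m + 4 = 0, so m = 1/8 or m = 4/7.
With m = 1/8: x − 8y = 65. With m = 4/7: 4x − 7y = −65.

x − 8y = 65 and 4x − 7y = −65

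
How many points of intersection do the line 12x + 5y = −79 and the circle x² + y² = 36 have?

0

Substituting the line into the circle gives 169x² + 1896x + 5341 = 0.
Δ = 3594816 − 3610516 = −15700.
No real roots: the line does not meet the circle.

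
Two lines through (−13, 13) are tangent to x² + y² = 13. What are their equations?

Let a tangent through (−13, 13) have slope m. Its distance from (0, 0) must equal √13:
(13m − (−13))² = 13(m² + 1)
6m² + 13m + 6 = 0, so m = −2/3 or m = −3/2.
With m = −2/3: 2x + 3y = 13. With m = −3/2: 3x + 2y = −13.

2x + 3y = 13 and 3x + 2y = −13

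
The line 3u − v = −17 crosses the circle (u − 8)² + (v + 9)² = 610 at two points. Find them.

(−13, −22) and (−1, 14)

From the line, v = 3u + 17. Substituting:
10u² + 140u + 130 = 0  ⟹  u² + 14u + 13 = 0
u = −1 or u = −13, giving (−1, 14) and (−13, −22).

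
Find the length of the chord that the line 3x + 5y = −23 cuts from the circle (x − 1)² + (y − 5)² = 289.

5√34

Centre (1, 5), r² = 289. Perpendicular distance d from centre to line = |51| / √34 = 51/√34.
Chord = 2√(r² − d²) = 2·√(425/2) = 5√34.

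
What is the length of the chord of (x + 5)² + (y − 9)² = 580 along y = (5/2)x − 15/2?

8√29

The distance from (−5, 9) to the line is 58/√29, and r² = 580.
Half the chord is √(r² − d²) = √(464), so the full chord is 8√29.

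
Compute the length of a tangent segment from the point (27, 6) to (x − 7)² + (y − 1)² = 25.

With centre O = (7, 1), |OP|² = 425 and r² = 25.
By the tangent–radius right angle, tangent length = √(|PO|² − r²) = √400 = 20.

20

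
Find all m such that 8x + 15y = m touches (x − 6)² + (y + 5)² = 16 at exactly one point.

Tangency holds when the distance from the centre (6, −5) to the line equals the radius 4:
|8·6 + 15·(−5) − m| / √289 = 4
|m − (−27)| = 4·17, so m = 41 or m = −95.

m = −95 or m = 41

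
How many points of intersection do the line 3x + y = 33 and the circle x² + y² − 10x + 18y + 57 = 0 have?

0

d² = (3·5 + 1·(−9) − (33))²/10 = 729/10; r² = 49.
Since d² > r², the line lies outside the circle.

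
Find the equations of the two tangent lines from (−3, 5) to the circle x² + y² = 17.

A line y − (5) = m(x − (−3)) is tangent when its distance from (0, 0) is √17:
[m·(3) − (−5)]² = 17(m² + 1)
4m² − 15m − 4 = 0, so m = −1/4 or m = 4.
With m = −1/4: x + 4y = 17. With m = 4: 4x − y = −17.

x + 4y = 17 and 4x − y = −17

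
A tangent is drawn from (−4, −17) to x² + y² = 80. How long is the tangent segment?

15

With centre O = (0, 0), |OP|² = 305 and r² = 80.
Power of the point: PT² = |PO|² − r² = 225, so PT = 15.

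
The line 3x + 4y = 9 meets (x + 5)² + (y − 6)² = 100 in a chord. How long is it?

20

Express y = (9 − 3x)/4 and substitute into the circle:
25x² + 250x − 975 = 0  ⟹  x² + 10x − 39 = 0
x = 3 or x = −13, giving (3, 0) and (−13, 12).
Chord length = distance between (3, 0) and (−13, 12) = √400 = 20.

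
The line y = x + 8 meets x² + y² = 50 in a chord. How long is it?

Substitute y = x + 8:
2x² + 16x + 14 = 0  ⟹  x² + 8x + 7 = 0
x = −1 or x = −7, giving (−1, 7) and (−7, 1).
|(−1, 7) − (−7, 1)| = √((6)² + (6)²) = 6√2.

6√2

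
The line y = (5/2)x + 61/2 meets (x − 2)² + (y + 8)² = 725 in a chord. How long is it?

Express y = (61 + 5x)/2 and substitute into the circle:
29x² + 754x + 3045 = 0  ⟹  x² + 26x + 105 = 0
x = −5 or x = −21, giving (−5, 18) and (−21, −22).
|(−5, 18) − (−21, −22)| = √((16)² + (40)²) = 8√29.

8√29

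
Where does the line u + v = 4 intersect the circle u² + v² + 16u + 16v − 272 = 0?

From the line, v = −u + 4. Substituting:
2u² − 8u − 192 = 0  ⟹  u² − 4u − 96 = 0
u = 12 or u = −8, giving (12, −8) and (−8, 12).

(−8, 12) and (12, −8)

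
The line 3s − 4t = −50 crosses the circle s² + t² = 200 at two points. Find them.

Express t = (50 + 3s)/4 and substitute into the circle:
25s² + 300s − 700 = 0  ⟹  s² + 12s − 28 = 0
s = 2 or s = −14, giving (2, 14) and (−14, 2).

(−14, 2) and (2, 14)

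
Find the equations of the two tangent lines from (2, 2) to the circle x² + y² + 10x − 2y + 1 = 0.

4x − 3y = 2 and 3x + 4y = 14

Let a tangent through (2, 2) have slope m. Its distance from (−5, 1) must equal 5:
(−7m − (−1))² = 25(m² + 1)
12m² − 7m − 12 = 0, so m = 4/3 or m = −3/4.
Through (2, 2) these give 4x − 3y = 2 and 3x + 4y = 14.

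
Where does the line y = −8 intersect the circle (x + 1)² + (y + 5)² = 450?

(−22, −8) and (20, −8)

From the line, y = −8. Substituting:
x² + 2x − 440 = 0
x = 20 or x = −22, giving (20, −8) and (−22, −8).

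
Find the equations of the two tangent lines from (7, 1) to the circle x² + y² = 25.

A line y − (1) = m(x − (7)) is tangent when its distance from (0, 0) is 5:
[m·(−7) − (−1)]² = 25(m² + 1)
12m² − 7m − 12 = 0, so m = 4/3 or m = −3/4.
With m = 4/3: 4x − 3y = 25. With m = −3/4: 3x + 4y = 25.

4x − 3y = 25 and 3x + 4y = 25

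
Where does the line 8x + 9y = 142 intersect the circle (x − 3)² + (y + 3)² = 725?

Express y = (142 − 8x)/9 and substitute into the circle:
145x² − 3190x − 29435 = 0  ⟹  x² − 22x − 203 = 0
x = 29 or x = −7, giving (29, −10) and (−7, 22).

(−7, 22) and (29, −10)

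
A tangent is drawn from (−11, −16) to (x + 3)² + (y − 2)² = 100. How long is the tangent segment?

12√2

With centre O = (−3, 2), |OP|² = 388 and r² = 100.
The tangent meets the radius at right angles, so tangent² = |PO|² − r² = 388 − 100 = 288.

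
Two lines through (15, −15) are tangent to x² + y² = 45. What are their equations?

2x + y = 15 and x + 2y = −15

A line y − (−15) = m(x − (15)) is tangent when its distance from (0, 0) is 3√5:
[m·(−15) − (15)]² = 45(m² + 1)
2m² + 5m + 2 = 0, so m = −2 or m = −1/2.
Through (15, −15) these give 2x + y = 15 and x + 2y = −15.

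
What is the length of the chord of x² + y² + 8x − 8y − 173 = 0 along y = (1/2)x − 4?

10√5

Centre (−4, 4), r² = 205. Perpendicular distance d from centre to line = |−20| / √5 = 20/√5.
Half the chord is √(r² − d²) = √(125), so the full chord is 10√5.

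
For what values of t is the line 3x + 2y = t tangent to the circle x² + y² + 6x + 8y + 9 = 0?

t = −17 ± 4√13

Tangency holds when the distance from the centre (−3, −4) to the line equals the radius 4:
|3·(−3) + 2·(−4) − t| / √13 = 4
|t − (−17)| = 4√13.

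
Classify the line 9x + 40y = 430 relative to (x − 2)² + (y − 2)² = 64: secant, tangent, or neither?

Centre (2, 2), r² = 64. Distance² from centre to line = (−332)²/1681 = 110224/1681.
Since d² > r², the line lies outside the circle.

neither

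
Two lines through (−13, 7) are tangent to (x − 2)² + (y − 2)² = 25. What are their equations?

3x + 4y = −11 and y = 7

Let a tangent through (−13, 7) have slope m. Its distance from (2, 2) must equal 5:
[m·(15) − (−5)]² = 25(m² + 1)
4m² + 3m = 0, so m = −3/4 or m = 0.
With m = −3/4: 3x + 4y = −11. With m = 0: y = 7.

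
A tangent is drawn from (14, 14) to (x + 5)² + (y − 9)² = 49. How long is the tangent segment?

√337

The centre is (−5, 9) and r = 7. The square of the distance from P to the centre is 361 + 25 = 386.
The tangent meets the radius at right angles, so tangent² = |PO|² − r² = 386 − 49 = 337.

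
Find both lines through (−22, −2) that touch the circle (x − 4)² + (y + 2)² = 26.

A line y − (−2) = m(x − (−22)) is tangent when its distance from (4, −2) is √26:
[m·(26) − (0)]² = 26(m² + 1)
25m² − 1 = 0, so m = 1/5 or m = −1/5.
With m = 1/5: x − 5y = −12. With m = −1/5: x + 5y = −32.

x − 5y = −12 and x + 5y = −32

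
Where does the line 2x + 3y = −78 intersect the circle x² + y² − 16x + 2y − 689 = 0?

(−15, −16) and (3, −28)

From the line, y = (−78 − 2x)/3. Substituting:
13x² + 156x − 585 = 0  ⟹  x² + 12x − 45 = 0
x = 3 or x = −15, giving (3, −28) and (−15, −16).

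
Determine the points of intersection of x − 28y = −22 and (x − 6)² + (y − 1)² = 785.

(−22, 0) and (34, 2)

From the line, y = (22 + x)/28. Substituting:
785x² − 9420x − 587180 = 0  ⟹  x² − 12x − 748 = 0
x = 34 or x = −22, giving (34, 2) and (−22, 0).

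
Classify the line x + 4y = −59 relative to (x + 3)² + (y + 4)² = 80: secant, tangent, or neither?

Centre (−3, −4), r² = 80. Distance² from centre to line = (40)²/17 = 1600/17.
Since d² > r², the line lies outside the circle.

neither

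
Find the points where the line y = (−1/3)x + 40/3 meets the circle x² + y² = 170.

From the line, y = (40 − x)/3. Substituting:
10x² − 80x + 70 = 0  ⟹  x² − 8x + 7 = 0
x = 7 or x = 1, giving (7, 11) and (1, 13).

(1, 13) and (7, 11)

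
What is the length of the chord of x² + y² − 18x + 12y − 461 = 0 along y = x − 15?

34√2

Substitute y = x − 15:
2x² − 36x − 416 = 0  ⟹  x² − 18x − 208 = 0
x = 26 or x = −8, giving (26, 11) and (−8, −23).
Chord length = distance between (26, 11) and (−8, −23) = √2312 = 34√2.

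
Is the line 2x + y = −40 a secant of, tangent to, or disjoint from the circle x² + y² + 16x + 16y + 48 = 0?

secant

Substituting the line into the circle gives 5x² + 144x + 1008 = 0.
Δ = 20736 − 20160 = 576.
Two real roots: the line is a secant.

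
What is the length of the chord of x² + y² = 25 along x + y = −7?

√2

Substitute y = −x − 7:
2x² + 14x + 24 = 0  ⟹  x² + 7x + 12 = 0
x = −3 or x = −4, giving (−3, −4) and (−4, −3).
|(−3, −4) − (−4, −3)| = √((1)² + (−1)²) = √2.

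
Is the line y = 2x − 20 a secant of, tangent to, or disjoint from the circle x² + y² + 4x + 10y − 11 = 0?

disjoint

Centre (−2, −5), r² = 40. Distance² from centre to line = (−19)²/5 = 361/5.
Since d² > r², the line lies outside the circle.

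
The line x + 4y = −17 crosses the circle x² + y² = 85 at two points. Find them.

From the line, y = (−17 − x)/4. Substituting:
17x² + 34x − 1071 = 0  ⟹  x² + 2x − 63 = 0
x = 7 or x = −9, giving (7, −6) and (−9, −2).

(−9, −2) and (7, −6)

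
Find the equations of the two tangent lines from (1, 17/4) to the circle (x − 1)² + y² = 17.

x − 4y = −16 and x + 4y = 18

Let a tangent through (1, 17/4) have slope m. Its distance from (1, 0) must equal √17:
(0m − (−17/4))² = 17(m² + 1)
16m² − 1 = 0, so m = 1/4 or m = −1/4.
Through (1, 17/4) these give x − 4y = −16 and x + 4y = 18.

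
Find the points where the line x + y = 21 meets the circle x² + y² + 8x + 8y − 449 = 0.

(5, 16) and (16, 5)

Express y = −x + 21 and substitute into the circle:
2x² − 42x + 160 = 0  ⟹  x² − 21x + 80 = 0
x = 16 or x = 5, giving (16, 5) and (5, 16).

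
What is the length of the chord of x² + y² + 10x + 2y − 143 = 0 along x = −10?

Centre (−5, −1), r² = 169. Perpendicular distance d from centre to line = |5| / √1 = 5.
Half the chord is √(r² − d²) = √(144), so the full chord is 24.

24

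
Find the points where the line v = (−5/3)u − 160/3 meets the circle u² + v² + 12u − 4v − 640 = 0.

(−32, 0) and (−20, −20)

Express v = (−160 − 5u)/3 and substitute into the circle:
34u² + 1768u + 21760 = 0  ⟹  u² + 52u + 640 = 0
u = −20 or u = −32, giving (−20, −20) and (−32, 0).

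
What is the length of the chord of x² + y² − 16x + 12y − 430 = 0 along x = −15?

2

Centre (8, −6), r² = 530. Perpendicular distance d from centre to line = |23| / √1 = 23.
Half the chord is √(r² − d²) = √(1), so the full chord is 2.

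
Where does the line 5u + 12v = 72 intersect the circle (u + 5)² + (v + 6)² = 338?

From the line, v = (72 − 5u)/12. Substituting:
169u² − 24336 = 0  ⟹  u² − 144 = 0
u = 12 or u = −12, giving (12, 1) and (−12, 11).

(−12, 11) and (12, 1)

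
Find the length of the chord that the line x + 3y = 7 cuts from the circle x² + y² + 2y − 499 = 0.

14√10

From the line, y = (7 − x)/3. Substituting:
10x² − 20x − 4400 = 0  ⟹  x² − 2x − 440 = 0
x = 22 or x = −20, giving (22, −5) and (−20, 9).
Chord length = distance between (22, −5) and (−20, 9) = √1960 = 14√10.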